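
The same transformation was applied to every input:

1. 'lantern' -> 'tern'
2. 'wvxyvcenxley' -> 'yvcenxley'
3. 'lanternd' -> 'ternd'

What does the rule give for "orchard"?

What's happening: delete the first 3 characters.
Applying that to "orchard" gives "hard".

hard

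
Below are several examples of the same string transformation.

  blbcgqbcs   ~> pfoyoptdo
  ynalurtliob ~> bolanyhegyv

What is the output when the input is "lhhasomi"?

zvyuunfb

The rule is to shift every letter 13 places forward in the alphabet (wrapping around) — i.e. ROT13, then move the last 2 characters to the front (rotate right by 2).
"lhhasomi" → "yuunfbzv" → "zvyuunfb".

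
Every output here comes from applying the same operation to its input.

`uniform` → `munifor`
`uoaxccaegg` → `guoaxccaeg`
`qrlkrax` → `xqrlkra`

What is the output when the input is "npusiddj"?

jnpusidd

Rule — move the last character to the front.
So "npusiddj" becomes "jnpusidd".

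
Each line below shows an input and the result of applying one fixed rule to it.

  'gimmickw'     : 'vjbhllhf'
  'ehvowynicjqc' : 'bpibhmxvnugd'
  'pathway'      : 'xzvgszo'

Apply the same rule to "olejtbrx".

wqasidkn

In each case the input is transformed by: reverse the string, then shift every letter 1 place backward in the alphabet (wrapping around).
For "olejtbrx", step one produces "xrbtjelo"; step two turns that into "wqasidkn".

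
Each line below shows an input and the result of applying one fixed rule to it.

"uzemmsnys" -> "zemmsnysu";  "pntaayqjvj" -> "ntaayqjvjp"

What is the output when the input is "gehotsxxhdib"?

ehotsxxhdibg

The rule is to move the first character to the end.
For "gehotsxxhdib" the result is "ehotsxxhdibg".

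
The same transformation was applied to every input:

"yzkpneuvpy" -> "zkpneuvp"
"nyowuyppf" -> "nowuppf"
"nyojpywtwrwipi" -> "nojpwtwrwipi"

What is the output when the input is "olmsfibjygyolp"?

olmsfibjgolp

The transformation: remove every "y".
So "olmsfibjygyolp" becomes "olmsfibjgolp".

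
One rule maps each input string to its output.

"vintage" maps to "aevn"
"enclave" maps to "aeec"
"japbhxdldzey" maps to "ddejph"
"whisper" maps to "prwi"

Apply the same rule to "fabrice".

The rule is to keep every other character starting from the first (positions 1st, 3rd, 5th, ...), then swap the front and back halves of the string.
On "fabrice": the first step gives "fbie", and the second then gives "iefb".

iefb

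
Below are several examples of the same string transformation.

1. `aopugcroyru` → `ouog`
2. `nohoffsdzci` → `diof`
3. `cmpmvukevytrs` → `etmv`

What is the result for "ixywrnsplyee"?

Each output is the input with this applied: keep one character in every 3, starting at position 2 (positions 2nd, 5th, 8th, ...), then swap the front and back halves of the string.
Working it through for "ixywrnsplyee": intermediate "xrpe", final "pexr".

pexr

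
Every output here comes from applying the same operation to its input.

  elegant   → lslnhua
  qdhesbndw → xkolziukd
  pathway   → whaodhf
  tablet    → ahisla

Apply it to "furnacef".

mbyuhjlm

Each output is the input with this applied: shift every letter 7 places forward in the alphabet (wrapping around).
On "furnacef" that produces "mbyuhjlm".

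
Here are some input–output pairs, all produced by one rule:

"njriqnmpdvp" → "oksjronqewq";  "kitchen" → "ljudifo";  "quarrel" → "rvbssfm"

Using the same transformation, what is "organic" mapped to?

Looking at the pairs, the operation is to shift every letter 1 place forward in the alphabet (wrapping around).
"organic" → "pshbojd".

pshbojd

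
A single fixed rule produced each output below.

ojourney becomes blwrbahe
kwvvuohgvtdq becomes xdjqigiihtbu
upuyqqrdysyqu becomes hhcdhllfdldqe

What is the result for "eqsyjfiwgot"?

The pattern: shift every letter 13 places forward in the alphabet (wrapping around) — i.e. ROT13, then take characters alternately from the front and the back (1st, last, 2nd, 2nd-last, ...).
Doing the same to "eqsyjfiwgot": "rgdbftljwvs".

rgdbftljwvs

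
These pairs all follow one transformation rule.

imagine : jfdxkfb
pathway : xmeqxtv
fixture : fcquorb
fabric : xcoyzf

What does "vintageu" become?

fsqkdxrb

What's happening: swap each adjacent pair of characters (1↔2, 3↔4, ...), then shift every letter 3 places backward in the alphabet (wrapping around).
Applying both steps to "vintageu": "ivtngaue", then "fsqkdxrb".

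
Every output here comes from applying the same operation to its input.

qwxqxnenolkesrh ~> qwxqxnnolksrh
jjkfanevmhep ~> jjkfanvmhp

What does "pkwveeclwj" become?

Each output is the input with this applied: remove every "e".
On "pkwveeclwj" that produces "pkwvclwj".

pkwvclwj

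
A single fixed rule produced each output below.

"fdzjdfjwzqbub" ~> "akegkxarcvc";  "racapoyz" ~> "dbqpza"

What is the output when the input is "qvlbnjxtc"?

mcokyud

The rule is to shift every letter 1 place forward in the alphabet (wrapping around), then delete the first 2 characters.
On "qvlbnjxtc": the first step gives "rwmcokyud", and the second then gives "mcokyud".
(Check on "fdzjdfjwzqbub": → "geakegkxarcvc" → "akegkxarcvc" ✓)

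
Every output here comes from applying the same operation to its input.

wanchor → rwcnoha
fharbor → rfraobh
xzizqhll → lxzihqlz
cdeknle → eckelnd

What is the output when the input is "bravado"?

Rule — swap each adjacent pair of characters (1↔2, 3↔4, ...), then swap the first and last characters.
On "bravado": the first step gives "rbvadao", and the second then gives "obvadar".

obvadar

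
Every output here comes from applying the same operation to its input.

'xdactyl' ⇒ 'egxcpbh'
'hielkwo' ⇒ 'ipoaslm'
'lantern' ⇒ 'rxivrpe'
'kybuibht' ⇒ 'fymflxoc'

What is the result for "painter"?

mrxivte

The pattern: move the first 2 characters to the end (rotate left by 2), then shift every letter 4 places forward in the alphabet (wrapping around).
"painter" → "interpa" → "mrxivte".
(Check on "kybuibht": → "buibhtky" → "fymflxoc" ✓)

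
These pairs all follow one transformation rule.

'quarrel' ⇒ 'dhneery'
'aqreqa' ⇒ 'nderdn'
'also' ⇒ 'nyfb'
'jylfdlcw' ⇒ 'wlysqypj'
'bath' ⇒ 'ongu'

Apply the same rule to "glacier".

tynpvre

Each output is the input with this applied: shift every letter 13 places forward in the alphabet (wrapping around) — i.e. ROT13.
For "glacier" the result is "tynpvre".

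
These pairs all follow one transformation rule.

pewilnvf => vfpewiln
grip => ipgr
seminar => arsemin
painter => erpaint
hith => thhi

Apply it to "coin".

Looking at the pairs, the operation is to move the last 2 characters to the front (rotate right by 2).
"coin" → "inco".

inco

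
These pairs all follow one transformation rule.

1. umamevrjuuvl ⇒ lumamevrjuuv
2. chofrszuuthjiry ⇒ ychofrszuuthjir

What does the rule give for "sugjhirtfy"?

Looking at the pairs, the operation is to move the last character to the front.
On "sugjhirtfy" that produces "ysugjhirtf".

ysugjhirtf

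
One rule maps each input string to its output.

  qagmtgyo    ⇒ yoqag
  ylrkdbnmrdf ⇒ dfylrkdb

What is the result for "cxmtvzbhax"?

Rule — move the last 2 characters to the front (rotate right by 2), then delete the last 3 characters.
Doing the same to "cxmtvzbhax": "axcxmtv".

axcxmtv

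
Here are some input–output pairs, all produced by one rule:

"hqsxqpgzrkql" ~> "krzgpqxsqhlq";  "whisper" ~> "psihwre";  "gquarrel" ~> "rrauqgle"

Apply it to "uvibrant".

arbivutn

In each case the input is transformed by: move the last 2 characters to the front (rotate right by 2), then reverse the string.
On "uvibrant" that produces "arbivutn".
(Check on "gquarrel": → "elgquarr" → "rrauqgle" ✓)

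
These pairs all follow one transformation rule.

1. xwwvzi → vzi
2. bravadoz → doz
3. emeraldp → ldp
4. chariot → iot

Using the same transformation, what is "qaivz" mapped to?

The rule is to keep only the last 3 characters.
Applying that to "qaivz" gives "ivz".

ivz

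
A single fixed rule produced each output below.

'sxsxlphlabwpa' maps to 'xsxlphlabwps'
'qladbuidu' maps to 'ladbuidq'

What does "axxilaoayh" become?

The transformation: delete the last character, then move the first character to the end.
Working it through for "axxilaoayh": intermediate "axxilaoay", final "xxilaoaya".

xxilaoaya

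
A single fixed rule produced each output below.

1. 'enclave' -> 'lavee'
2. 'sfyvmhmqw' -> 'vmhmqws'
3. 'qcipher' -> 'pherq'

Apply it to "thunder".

ndert

The transformation: move the first 3 characters to the end (rotate left by 3), then delete the last 2 characters.
Working it through for "thunder": intermediate "nderthu", final "ndert".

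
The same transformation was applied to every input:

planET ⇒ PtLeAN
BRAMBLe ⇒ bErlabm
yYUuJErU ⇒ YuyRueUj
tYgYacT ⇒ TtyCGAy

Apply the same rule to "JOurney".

In each case the input is transformed by: flip the case of every letter, then take characters alternately from the front and the back (1st, last, 2nd, 2nd-last, ...).
Working it through for "JOurney": intermediate "joURNEY", final "jYoEUNR".
(Check on "tYgYacT": → "TyGyACt" → "TtyCGAy" ✓)

jYoEUNR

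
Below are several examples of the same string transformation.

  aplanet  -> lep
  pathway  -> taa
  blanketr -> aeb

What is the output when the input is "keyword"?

yre

What's happening: move the first 2 characters to the end (rotate left by 2), then keep one character in every 3, starting at position 1 (positions 1st, 4th, 7th, ...).
Starting from "keyword": after the first operation, "ywordke"; after the second, "yre".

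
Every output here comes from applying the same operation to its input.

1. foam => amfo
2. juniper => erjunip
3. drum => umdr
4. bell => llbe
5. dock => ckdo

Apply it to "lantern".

rnlante

Looking at the pairs, the operation is to move the last 2 characters to the front (rotate right by 2).
For "lantern" the result is "rnlante".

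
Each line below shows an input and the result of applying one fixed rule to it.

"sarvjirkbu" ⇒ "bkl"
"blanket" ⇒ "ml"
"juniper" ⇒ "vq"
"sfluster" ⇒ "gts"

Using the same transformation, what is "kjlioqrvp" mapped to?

Each output is the input with this applied: keep one character in every 3, starting at position 2 (positions 2nd, 5th, 8th, ...), then shift every letter 1 place forward in the alphabet (wrapping around).
Applying both steps to "kjlioqrvp": "jov", then "kpw".

kpw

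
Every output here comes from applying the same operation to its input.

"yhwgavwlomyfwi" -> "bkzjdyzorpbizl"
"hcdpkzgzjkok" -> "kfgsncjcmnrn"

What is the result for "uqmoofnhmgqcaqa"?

Rule — shift every letter 3 places forward in the alphabet (wrapping around).
Doing the same to "uqmoofnhmgqcaqa": "xtprriqkpjtfdtd".

xtprriqkpjtfdtd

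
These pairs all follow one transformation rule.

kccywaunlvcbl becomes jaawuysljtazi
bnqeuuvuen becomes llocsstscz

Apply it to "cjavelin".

lhytcjga

Looking at the pairs, the operation is to shift every letter 2 places backward in the alphabet (wrapping around), then swap the first and last characters.
Applying both steps to "cjavelin": "ahytcjgl", then "lhytcjga".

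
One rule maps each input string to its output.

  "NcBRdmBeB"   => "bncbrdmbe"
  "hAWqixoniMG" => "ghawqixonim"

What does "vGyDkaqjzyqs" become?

The rule is to move the last character to the front, then convert every letter to lowercase.
Working it through for "vGyDkaqjzyqs": intermediate "svGyDkaqjzyq", final "svgydkaqjzyq".

svgydkaqjzyq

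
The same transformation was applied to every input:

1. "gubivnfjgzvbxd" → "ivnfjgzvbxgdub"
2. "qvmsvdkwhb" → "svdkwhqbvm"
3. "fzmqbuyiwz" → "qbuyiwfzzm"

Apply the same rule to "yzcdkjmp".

dkjmypzc

Looking at the pairs, the operation is to swap the first and last characters, then move the first 3 characters to the end (rotate left by 3).
On "yzcdkjmp" that produces "dkjmypzc".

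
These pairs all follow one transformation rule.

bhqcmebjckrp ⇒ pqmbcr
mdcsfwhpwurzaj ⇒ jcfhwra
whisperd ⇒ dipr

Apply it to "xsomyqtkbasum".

The transformation: swap the first and last characters, then keep every other character starting from the first (positions 1st, 3rd, 5th, ...).
"xsomyqtkbasum" → "msomyqtkbasux" → "moytbsx".
(Check on "bhqcmebjckrp": → "phqcmebjckrb" → "pqmbcr" ✓)

moytbsx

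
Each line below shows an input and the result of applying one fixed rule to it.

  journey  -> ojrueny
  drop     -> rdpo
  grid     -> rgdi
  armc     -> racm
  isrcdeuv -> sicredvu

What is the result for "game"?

agem

Each output is the input with this applied: swap each adjacent pair of characters (1↔2, 3↔4, ...).
So "game" becomes "agem".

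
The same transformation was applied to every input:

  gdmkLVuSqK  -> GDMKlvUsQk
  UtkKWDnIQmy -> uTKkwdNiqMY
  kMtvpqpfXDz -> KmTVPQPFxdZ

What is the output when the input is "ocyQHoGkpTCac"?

OCYqhOgKPtcAC

The pattern: flip the case of every letter.
Doing the same to "ocyQHoGkpTCac": "OCYqhOgKPtcAC".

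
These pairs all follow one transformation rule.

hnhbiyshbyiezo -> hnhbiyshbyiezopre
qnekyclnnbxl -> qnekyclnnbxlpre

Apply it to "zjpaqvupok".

The pattern: append "pre".
So "zjpaqvupok" becomes "zjpaqvupokpre".

zjpaqvupokpre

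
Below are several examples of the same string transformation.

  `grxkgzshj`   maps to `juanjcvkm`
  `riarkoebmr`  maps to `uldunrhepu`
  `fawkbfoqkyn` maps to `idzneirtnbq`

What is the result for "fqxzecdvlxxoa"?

itachfgyoaard

The transformation: shift every letter 3 places forward in the alphabet (wrapping around).
"fqxzecdvlxxoa" → "itachfgyoaard".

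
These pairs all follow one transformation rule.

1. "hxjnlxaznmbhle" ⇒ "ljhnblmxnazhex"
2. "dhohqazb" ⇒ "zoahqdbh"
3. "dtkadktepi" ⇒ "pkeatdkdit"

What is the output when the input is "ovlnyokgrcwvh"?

vlwncyrogkohv

What's happening: take characters alternately from the front and the back (1st, last, 2nd, 2nd-last, ...), then move the first 3 characters to the end (rotate left by 3).
So "ovlnyokgrcwvh" becomes "vlwncyrogkohv".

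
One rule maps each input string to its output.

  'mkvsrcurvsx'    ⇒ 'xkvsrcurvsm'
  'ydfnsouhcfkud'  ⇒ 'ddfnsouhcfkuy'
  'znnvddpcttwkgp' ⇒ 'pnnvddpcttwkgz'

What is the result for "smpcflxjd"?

What's happening: swap the first and last characters.
"smpcflxjd" → "dmpcflxjs".

dmpcflxjs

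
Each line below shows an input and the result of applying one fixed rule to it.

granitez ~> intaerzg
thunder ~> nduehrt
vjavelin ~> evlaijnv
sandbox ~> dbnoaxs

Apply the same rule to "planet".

The rule is to take characters alternately from the front and the back (1st, last, 2nd, 2nd-last, ...), then reverse the string.
For "planet", step one produces "ptlean"; step two turns that into "naeltp".

naeltp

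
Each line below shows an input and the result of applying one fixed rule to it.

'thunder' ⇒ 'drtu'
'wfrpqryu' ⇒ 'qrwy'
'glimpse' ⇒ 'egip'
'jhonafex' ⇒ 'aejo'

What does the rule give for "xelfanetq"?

What's happening: keep every other character starting from the first (positions 1st, 3rd, 5th, ...), then sort the characters into alphabetical order.
Working it through for "xelfanetq": intermediate "xlaeq", final "aelqx".

aelqx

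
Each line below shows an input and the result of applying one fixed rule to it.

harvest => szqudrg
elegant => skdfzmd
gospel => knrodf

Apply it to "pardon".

mzqcno

Rule — swap the first and last characters, then shift every letter 1 place backward in the alphabet (wrapping around).
Doing the same to "pardon": "mzqcno".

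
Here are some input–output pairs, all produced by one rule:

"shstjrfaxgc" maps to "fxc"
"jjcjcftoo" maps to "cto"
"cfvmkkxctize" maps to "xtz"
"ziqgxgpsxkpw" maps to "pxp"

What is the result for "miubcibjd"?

cbd

Each output is the input with this applied: keep every other character starting from the first (positions 1st, 3rd, 5th, ...), then keep only the last 3 characters.
On "miubcibjd": the first step gives "mucbd", and the second then gives "cbd".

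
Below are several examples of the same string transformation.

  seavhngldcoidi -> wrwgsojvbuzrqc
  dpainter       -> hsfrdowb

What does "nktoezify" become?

wtmbyhcsn

The rule is to shift every letter 12 places backward in the alphabet (wrapping around), then move the last 3 characters to the front (rotate right by 3).
Applying both steps to "nktoezify": "byhcsnwtm", then "wtmbyhcsn".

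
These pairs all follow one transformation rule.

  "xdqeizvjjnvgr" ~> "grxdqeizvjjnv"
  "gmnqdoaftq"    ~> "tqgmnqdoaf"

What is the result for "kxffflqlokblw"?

lwkxffflqlokb

What's happening: move the last 2 characters to the front (rotate right by 2).
So "kxffflqlokblw" becomes "lwkxffflqlokb".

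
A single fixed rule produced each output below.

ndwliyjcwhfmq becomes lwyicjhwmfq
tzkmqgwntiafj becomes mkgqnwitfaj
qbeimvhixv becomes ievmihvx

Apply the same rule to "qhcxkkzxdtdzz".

Each output is the input with this applied: swap each adjacent pair of characters (1↔2, 3↔4, ...), then delete the first 2 characters.
Starting from "qhcxkkzxdtdzz": after the first operation, "hqxckkxztdzdz"; after the second, "xckkxztdzdz".

xckkxztdzdz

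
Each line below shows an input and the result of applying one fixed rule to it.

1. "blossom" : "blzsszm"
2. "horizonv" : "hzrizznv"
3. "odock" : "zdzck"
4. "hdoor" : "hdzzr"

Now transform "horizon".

hzrizzn

The transformation: replace every "o" with "z".
On "horizon" that produces "hzrizzn".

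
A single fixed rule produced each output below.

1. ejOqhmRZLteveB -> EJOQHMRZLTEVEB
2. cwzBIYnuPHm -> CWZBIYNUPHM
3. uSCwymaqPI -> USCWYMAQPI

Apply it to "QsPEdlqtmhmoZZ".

QSPEDLQTMHMOZZ

In each case the input is transformed by: convert every letter to uppercase.
"QsPEdlqtmhmoZZ" → "QSPEDLQTMHMOZZ".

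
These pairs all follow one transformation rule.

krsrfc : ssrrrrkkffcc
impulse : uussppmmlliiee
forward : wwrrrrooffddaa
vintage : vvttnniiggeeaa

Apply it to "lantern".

ttrrnnnnlleeaa

The pattern: sort the characters into reverse alphabetical order, then double every character.
Starting from "lantern": after the first operation, "trnnlea"; after the second, "ttrrnnnnlleeaa".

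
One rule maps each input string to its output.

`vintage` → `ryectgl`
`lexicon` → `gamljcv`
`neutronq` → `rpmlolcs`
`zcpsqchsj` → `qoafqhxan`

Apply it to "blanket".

licrzjy

What's happening: shift every letter 2 places backward in the alphabet (wrapping around), then move the first 3 characters to the end (rotate left by 3).
Working it through for "blanket": intermediate "zjylicr", final "licrzjy".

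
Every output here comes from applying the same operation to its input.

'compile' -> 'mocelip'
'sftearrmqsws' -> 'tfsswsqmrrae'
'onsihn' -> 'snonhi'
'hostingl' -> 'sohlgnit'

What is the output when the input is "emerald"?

emedlar

The rule is to reverse the string, then move the last 3 characters to the front (rotate right by 3).
"emerald" → "dlareme" → "emedlar".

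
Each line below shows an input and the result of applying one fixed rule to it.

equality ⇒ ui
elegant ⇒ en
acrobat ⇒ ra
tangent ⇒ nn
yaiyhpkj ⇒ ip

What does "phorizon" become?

oz

The rule is to keep one character in every 3, starting at position 3 (positions 3rd, 6th, 9th, ...).
Applying that to "phorizon" gives "oz".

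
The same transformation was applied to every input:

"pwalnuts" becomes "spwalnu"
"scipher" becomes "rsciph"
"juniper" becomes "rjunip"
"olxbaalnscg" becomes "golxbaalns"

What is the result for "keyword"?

In each case the input is transformed by: move the last 2 characters to the front (rotate right by 2), then delete the first character.
"keyword" → "rdkeywo" → "dkeywo".

dkeywo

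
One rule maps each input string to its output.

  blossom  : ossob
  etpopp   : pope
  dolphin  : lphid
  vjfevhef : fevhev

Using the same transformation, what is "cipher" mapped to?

Each output is the input with this applied: swap the first and last characters, then delete the first 2 characters.
Starting from "cipher": after the first operation, "riphec"; after the second, "phec".

phec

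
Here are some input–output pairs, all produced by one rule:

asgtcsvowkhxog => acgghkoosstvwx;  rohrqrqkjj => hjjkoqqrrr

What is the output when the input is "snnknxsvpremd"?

dekmnnnprssvx

In each case the input is transformed by: sort the characters into alphabetical order.
So "snnknxsvpremd" becomes "dekmnnnprssvx".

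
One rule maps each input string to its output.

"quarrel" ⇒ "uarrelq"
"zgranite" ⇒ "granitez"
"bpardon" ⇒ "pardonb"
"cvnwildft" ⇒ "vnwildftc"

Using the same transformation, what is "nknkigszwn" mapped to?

knkigszwnn

In each case the input is transformed by: move the first character to the end.
Doing the same to "nknkigszwn": "knkigszwnn".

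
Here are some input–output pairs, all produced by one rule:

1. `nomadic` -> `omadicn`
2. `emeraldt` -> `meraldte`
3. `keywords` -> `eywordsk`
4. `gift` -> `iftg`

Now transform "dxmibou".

xmiboud

The pattern: move the first character to the end.
Applying that to "dxmibou" gives "xmiboud".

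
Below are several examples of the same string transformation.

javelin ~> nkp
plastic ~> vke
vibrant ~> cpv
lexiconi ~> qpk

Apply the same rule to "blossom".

Each output is the input with this applied: shift every letter 2 places forward in the alphabet (wrapping around), then keep only the last 3 characters.
On "blossom": the first step gives "dnquuqo", and the second then gives "uqo".

uqo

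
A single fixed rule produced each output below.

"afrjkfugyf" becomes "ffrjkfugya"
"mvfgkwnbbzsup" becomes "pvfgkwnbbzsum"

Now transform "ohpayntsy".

The pattern: swap the first and last characters.
On "ohpayntsy" that produces "yhpayntso".

yhpayntso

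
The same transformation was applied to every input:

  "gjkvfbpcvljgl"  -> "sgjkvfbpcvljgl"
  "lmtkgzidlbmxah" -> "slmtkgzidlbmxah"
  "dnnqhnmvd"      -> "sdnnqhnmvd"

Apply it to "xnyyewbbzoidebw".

The pattern: prepend "s".
"xnyyewbbzoidebw" → "sxnyyewbbzoidebw".

sxnyyewbbzoidebw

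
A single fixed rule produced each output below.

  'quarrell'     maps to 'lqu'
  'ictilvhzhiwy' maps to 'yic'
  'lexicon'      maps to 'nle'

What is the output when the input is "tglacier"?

rtg

Looking at the pairs, the operation is to move the first 2 characters to the end (rotate left by 2), then keep only the last 3 characters.
For "tglacier", step one produces "laciertg"; step two turns that into "rtg".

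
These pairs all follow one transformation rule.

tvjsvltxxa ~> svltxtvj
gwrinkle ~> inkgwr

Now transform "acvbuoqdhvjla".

In each case the input is transformed by: delete the last 2 characters, then move the first 3 characters to the end (rotate left by 3).
"acvbuoqdhvjla" → "buoqdhvjacv".
(Check on "gwrinkle": → "gwrink" → "inkgwr" ✓)

buoqdhvjacv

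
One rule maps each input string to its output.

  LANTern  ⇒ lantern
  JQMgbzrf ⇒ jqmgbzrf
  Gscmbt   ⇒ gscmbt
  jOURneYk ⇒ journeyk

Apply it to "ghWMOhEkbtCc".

Looking at the pairs, the operation is to convert every letter to lowercase.
"ghWMOhEkbtCc" → "ghwmohekbtcc".

ghwmohekbtcc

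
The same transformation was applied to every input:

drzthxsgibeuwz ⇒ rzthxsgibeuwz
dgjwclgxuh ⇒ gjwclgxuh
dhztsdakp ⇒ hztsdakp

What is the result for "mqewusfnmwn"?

Each output is the input with this applied: delete the first character.
"mqewusfnmwn" → "qewusfnmwn".

qewusfnmwn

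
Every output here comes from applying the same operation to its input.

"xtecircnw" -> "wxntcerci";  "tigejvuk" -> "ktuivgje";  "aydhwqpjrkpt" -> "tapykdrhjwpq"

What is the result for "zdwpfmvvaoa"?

azodawvpvfm

Each output is the input with this applied: reverse the string, then take characters alternately from the front and the back (1st, last, 2nd, 2nd-last, ...).
So "zdwpfmvvaoa" becomes "azodawvpvfm".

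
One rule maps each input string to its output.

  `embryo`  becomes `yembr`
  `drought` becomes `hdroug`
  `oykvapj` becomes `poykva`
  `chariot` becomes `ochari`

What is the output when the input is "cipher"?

The transformation: delete the last character, then move the last character to the front.
Starting from "cipher": after the first operation, "ciphe"; after the second, "eciph".

eciph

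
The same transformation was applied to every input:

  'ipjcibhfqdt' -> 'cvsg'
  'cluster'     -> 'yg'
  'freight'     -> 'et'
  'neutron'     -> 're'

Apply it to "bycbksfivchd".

lxvu

In each case the input is transformed by: shift every letter 13 places forward in the alphabet (wrapping around) — i.e. ROT13, then keep one character in every 3, starting at position 2 (positions 2nd, 5th, 8th, ...).
For "bycbksfivchd" the result is "lxvu".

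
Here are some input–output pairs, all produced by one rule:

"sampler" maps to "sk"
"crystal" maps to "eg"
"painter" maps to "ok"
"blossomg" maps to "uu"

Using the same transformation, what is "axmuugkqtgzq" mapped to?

smzw

What's happening: keep one character in every 3, starting at position 3 (positions 3rd, 6th, 9th, ...), then shift every letter 6 places forward in the alphabet (wrapping around).
For "axmuugkqtgzq", step one produces "mgtq"; step two turns that into "smzw".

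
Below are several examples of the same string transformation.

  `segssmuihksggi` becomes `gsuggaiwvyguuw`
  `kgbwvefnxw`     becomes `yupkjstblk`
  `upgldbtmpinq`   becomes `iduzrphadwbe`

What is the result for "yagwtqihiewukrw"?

In each case the input is transformed by: shift every letter 12 places backward in the alphabet (wrapping around).
For "yagwtqihiewukrw" the result is "moukhewvwskiyfk".

moukhewvwskiyfk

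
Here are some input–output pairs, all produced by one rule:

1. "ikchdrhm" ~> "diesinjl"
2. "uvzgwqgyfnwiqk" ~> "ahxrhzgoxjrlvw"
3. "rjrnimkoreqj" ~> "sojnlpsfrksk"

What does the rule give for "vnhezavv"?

ifabwwwo

Rule — shift every letter 1 place forward in the alphabet (wrapping around), then move the first 2 characters to the end (rotate left by 2).
Applying both steps to "vnhezavv": "woifabww", then "ifabwwwo".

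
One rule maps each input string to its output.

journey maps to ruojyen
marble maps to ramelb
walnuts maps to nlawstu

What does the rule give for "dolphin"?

plodnih

What's happening: move the last 3 characters to the front (rotate right by 3), then reverse the string.
On "dolphin": the first step gives "hindolp", and the second then gives "plodnih".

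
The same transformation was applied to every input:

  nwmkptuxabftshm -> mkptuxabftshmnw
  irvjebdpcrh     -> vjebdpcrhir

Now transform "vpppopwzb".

ppopwzbvp

Rule — move the first 2 characters to the end (rotate left by 2).
On "vpppopwzb" that produces "ppopwzbvp".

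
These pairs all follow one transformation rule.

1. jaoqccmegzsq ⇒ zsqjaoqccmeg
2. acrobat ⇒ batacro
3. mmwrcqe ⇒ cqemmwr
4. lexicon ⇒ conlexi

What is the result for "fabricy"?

icyfabr

Looking at the pairs, the operation is to move the last 3 characters to the front (rotate right by 3).
"fabricy" → "icyfabr".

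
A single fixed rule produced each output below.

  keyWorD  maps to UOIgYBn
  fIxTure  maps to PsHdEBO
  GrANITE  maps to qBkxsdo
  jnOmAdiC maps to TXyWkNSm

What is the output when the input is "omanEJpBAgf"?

YWKXotZlkQP

The transformation: shift every letter 10 places forward in the alphabet (wrapping around), then flip the case of every letter.
Doing the same to "omanEJpBAgf": "YWKXotZlkQP".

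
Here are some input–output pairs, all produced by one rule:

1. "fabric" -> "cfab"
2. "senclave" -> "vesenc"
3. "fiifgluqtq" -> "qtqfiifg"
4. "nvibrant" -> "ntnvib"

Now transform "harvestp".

tpharv

The transformation: swap the front and back halves of the string, then delete the first 2 characters.
"harvestp" → "tpharv".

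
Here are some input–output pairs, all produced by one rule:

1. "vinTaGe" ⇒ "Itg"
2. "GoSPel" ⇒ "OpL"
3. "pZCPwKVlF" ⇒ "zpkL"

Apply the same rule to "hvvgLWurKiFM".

Rule — keep every other character starting from the second (positions 2nd, 4th, 6th, ...), then flip the case of every letter.
Working it through for "hvvgLWurKiFM": intermediate "vgWriM", final "VGwRIm".
(Check on "pZCPwKVlF": → "ZPKl" → "zpkL" ✓)

VGwRIm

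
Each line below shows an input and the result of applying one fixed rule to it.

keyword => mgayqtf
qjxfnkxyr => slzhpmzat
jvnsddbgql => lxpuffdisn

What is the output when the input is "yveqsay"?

axgsuca

The rule is to shift every letter 2 places forward in the alphabet (wrapping around).
For "yveqsay" the result is "axgsuca".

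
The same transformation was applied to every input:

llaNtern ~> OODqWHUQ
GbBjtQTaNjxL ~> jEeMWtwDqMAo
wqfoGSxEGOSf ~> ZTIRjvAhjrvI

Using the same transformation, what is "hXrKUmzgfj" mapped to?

In each case the input is transformed by: shift every letter 3 places forward in the alphabet (wrapping around), then flip the case of every letter.
Applying both steps to "hXrKUmzgfj": "kAuNXpcjim", then "KaUnxPCJIM".

KaUnxPCJIM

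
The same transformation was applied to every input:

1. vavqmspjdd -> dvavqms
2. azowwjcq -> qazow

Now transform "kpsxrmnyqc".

ckpsxrm

The rule is to move the last character to the front, then delete the last 3 characters.
On "kpsxrmnyqc" that produces "ckpsxrm".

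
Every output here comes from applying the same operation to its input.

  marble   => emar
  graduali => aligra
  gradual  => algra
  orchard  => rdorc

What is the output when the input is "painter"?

erpai

The rule is to move the first 3 characters to the end (rotate left by 3), then delete the first 2 characters.
"painter" → "erpai".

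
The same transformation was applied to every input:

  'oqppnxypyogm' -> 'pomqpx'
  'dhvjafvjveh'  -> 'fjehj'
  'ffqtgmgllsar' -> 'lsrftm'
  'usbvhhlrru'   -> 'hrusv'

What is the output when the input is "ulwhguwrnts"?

The transformation: keep every other character starting from the second (positions 2nd, 4th, 6th, ...), then move the last 3 characters to the front (rotate right by 3).
So "ulwhguwrnts" becomes "urtlh".

urtlh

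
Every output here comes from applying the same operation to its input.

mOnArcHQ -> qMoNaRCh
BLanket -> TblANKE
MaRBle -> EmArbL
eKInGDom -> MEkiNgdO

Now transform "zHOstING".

gZhoSTin

What's happening: flip the case of every letter, then move the last character to the front.
For "zHOstING", step one produces "ZhoSTing"; step two turns that into "gZhoSTin".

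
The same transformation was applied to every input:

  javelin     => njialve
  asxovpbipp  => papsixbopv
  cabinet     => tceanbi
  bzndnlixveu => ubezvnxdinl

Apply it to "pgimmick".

kpcgiimm

The rule is to take characters alternately from the front and the back (1st, last, 2nd, 2nd-last, ...), then swap each adjacent pair of characters (1↔2, 3↔4, ...).
On "pgimmick" that produces "kpcgiimm".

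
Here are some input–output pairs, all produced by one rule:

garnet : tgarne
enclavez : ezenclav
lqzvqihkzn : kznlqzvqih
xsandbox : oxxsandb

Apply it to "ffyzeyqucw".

Rule — move the first 2 characters to the end (rotate left by 2), then swap the front and back halves of the string.
For "ffyzeyqucw", step one produces "yzeyqucwff"; step two turns that into "ucwffyzeyq".
(Check on "enclavez": → "clavezen" → "ezenclav" ✓)

ucwffyzeyq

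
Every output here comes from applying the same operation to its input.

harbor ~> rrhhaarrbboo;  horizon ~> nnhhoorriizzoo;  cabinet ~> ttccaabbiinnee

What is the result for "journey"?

yyjjoouurrnnee

The rule is to double every character, then move the last 2 characters to the front (rotate right by 2).
Applying that to "journey" gives "yyjjoouurrnnee".
(Check on "cabinet": → "ccaabbiinneett" → "ttccaabbiinnee" ✓)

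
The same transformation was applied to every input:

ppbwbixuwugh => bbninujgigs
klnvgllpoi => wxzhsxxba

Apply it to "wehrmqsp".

The rule is to delete the last character, then shift every letter 12 places forward in the alphabet (wrapping around).
Starting from "wehrmqsp": after the first operation, "wehrmqs"; after the second, "iqtdyce".

iqtdyce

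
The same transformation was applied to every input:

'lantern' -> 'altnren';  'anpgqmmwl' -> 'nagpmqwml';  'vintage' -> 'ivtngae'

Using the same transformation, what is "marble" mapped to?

Looking at the pairs, the operation is to swap each adjacent pair of characters (1↔2, 3↔4, ...).
"marble" → "ambrel".

ambrel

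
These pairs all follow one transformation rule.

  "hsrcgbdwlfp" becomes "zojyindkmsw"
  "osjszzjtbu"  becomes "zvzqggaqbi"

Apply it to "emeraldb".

tlylshik

The rule is to shift every letter 7 places forward in the alphabet (wrapping around), then swap each adjacent pair of characters (1↔2, 3↔4, ...).
For "emeraldb", step one produces "ltlyhski"; step two turns that into "tlylshik".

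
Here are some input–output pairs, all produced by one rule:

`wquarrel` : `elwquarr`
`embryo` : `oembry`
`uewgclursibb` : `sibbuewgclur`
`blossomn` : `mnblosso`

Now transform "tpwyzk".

Looking at the pairs, the operation is to move the first 2 characters to the end (rotate left by 2), then swap the front and back halves of the string.
For "tpwyzk", step one produces "wyzktp"; step two turns that into "ktpwyz".
(Check on "blossomn": → "ossomnbl" → "mnblosso" ✓)

ktpwyz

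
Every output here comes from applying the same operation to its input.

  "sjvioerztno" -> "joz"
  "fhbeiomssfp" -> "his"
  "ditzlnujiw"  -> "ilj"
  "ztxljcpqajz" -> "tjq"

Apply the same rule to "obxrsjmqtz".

bsq

The transformation: delete the last 2 characters, then keep one character in every 3, starting at position 2 (positions 2nd, 5th, 8th, ...).
Working it through for "obxrsjmqtz": intermediate "obxrsjmq", final "bsq".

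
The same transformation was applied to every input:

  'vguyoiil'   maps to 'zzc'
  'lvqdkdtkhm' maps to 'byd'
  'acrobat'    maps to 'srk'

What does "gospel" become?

The pattern: shift every letter 9 places backward in the alphabet (wrapping around), then keep only the last 3 characters.
Applying both steps to "gospel": "xfjgvc", then "gvc".
(Check on "vguyoiil": → "mxlpfzzc" → "zzc" ✓)

gvc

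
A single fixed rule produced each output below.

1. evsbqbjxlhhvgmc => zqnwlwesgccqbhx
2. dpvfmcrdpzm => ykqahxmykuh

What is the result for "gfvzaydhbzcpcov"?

In each case the input is transformed by: shift every letter 5 places backward in the alphabet (wrapping around).
So "gfvzaydhbzcpcov" becomes "baquvtycwuxkxjq".

baquvtycwuxkxjq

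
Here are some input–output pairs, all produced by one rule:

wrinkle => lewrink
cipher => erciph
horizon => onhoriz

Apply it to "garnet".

Rule — move the last 2 characters to the front (rotate right by 2).
Doing the same to "garnet": "etgarn".

etgarn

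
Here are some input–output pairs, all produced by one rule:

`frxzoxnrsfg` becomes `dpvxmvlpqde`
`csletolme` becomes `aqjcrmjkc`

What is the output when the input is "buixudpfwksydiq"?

The pattern: shift every letter 2 places backward in the alphabet (wrapping around).
"buixudpfwksydiq" → "zsgvsbnduiqwbgo".

zsgvsbnduiqwbgo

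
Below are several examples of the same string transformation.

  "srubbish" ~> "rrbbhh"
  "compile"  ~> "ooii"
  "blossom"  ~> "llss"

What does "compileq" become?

ooiiqq

The transformation: keep one character in every 3, starting at position 2 (positions 2nd, 5th, 8th, ...), then double every character.
Applying both steps to "compileq": "oiq", then "ooiiqq".
(Check on "compile": → "oi" → "ooii" ✓)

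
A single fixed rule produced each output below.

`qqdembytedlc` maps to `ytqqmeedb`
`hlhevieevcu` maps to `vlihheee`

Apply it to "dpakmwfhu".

In each case the input is transformed by: delete the last 3 characters, then sort the characters into reverse alphabetical order.
Starting from "dpakmwfhu": after the first operation, "dpakmw"; after the second, "wpmkda".

wpmkda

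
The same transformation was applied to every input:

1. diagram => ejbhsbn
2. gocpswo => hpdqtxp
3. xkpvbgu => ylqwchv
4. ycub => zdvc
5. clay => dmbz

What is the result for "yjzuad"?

The transformation: shift every letter 1 place forward in the alphabet (wrapping around).
On "yjzuad" that produces "zkavbe".

zkavbe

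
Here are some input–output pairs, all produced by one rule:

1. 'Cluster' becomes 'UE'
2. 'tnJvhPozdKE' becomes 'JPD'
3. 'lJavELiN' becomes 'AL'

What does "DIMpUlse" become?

The pattern: keep one character in every 3, starting at position 3 (positions 3rd, 6th, 9th, ...), then convert every letter to uppercase.
For "DIMpUlse", step one produces "Ml"; step two turns that into "ML".

ML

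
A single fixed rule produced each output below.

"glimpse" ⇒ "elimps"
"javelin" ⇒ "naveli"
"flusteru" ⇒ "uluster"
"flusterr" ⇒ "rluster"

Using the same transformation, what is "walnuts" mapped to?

In each case the input is transformed by: delete the first character, then move the last character to the front.
Working it through for "walnuts": intermediate "alnuts", final "salnut".

salnut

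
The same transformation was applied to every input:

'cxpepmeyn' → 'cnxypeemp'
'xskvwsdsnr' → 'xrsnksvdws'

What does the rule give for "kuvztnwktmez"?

The rule is to take characters alternately from the front and the back (1st, last, 2nd, 2nd-last, ...).
Applying that to "kuvztnwktmez" gives "kzuevmzttknw".

kzuevmzttknw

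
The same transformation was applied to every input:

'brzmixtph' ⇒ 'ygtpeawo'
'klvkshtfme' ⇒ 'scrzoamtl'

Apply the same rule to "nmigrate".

tpnyhal

Rule — delete the first character, then shift every letter 7 places forward in the alphabet (wrapping around).
"nmigrate" → "migrate" → "tpnyhal".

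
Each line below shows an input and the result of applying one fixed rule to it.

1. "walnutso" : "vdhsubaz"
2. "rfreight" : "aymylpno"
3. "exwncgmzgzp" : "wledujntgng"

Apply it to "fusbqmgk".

Rule — shift every letter 7 places forward in the alphabet (wrapping around), then move the last character to the front.
Working it through for "fusbqmgk": intermediate "mbzixtnr", final "rmbzixtn".

rmbzixtn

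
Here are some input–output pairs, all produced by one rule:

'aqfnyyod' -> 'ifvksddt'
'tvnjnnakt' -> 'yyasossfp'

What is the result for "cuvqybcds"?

Each output is the input with this applied: shift every letter 5 places forward in the alphabet (wrapping around), then move the last character to the front.
Applying both steps to "cuvqybcds": "hzavdghix", then "xhzavdghi".
(Check on "aqfnyyod": → "fvksddti" → "ifvksddt" ✓)

xhzavdghi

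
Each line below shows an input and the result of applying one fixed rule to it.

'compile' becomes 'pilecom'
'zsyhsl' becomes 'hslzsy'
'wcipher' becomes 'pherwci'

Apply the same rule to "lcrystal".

In each case the input is transformed by: move the first 3 characters to the end (rotate left by 3).
On "lcrystal" that produces "ystallcr".

ystallcr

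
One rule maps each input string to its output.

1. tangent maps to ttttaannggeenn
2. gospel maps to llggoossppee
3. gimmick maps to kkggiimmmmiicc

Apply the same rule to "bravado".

The transformation: double every character, then move the last 2 characters to the front (rotate right by 2).
Doing the same to "bravado": "oobbrraavvaadd".

oobbrraavvaadd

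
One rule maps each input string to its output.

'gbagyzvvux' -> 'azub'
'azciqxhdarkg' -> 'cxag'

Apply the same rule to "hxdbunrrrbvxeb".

The pattern: move the first 2 characters to the end (rotate left by 2), then keep one character in every 3, starting at position 1 (positions 1st, 4th, 7th, ...).
Applying both steps to "hxdbunrrrbvxeb": "dbunrrrbvxebhx", then "dnrxh".

dnrxh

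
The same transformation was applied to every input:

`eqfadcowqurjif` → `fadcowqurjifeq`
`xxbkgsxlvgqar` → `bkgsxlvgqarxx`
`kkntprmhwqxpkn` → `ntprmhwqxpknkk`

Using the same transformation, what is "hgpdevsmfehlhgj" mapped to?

pdevsmfehlhgjhg

Each output is the input with this applied: move the first 2 characters to the end (rotate left by 2).
Applying that to "hgpdevsmfehlhgj" gives "pdevsmfehlhgjhg".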